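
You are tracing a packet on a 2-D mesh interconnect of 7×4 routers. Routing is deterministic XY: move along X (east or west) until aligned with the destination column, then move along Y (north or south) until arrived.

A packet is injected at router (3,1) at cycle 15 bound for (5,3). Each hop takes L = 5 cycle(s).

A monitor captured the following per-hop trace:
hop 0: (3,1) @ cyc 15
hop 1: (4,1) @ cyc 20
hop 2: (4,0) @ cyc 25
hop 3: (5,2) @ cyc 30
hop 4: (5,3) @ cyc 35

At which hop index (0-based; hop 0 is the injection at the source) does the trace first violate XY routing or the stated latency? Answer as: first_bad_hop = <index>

first_bad_hop = 2

[1] (+1,+0) / 5c ⇒ ok
[2] (+0,-1) / 5c ⇒ BAD: Y-move but x=4≠5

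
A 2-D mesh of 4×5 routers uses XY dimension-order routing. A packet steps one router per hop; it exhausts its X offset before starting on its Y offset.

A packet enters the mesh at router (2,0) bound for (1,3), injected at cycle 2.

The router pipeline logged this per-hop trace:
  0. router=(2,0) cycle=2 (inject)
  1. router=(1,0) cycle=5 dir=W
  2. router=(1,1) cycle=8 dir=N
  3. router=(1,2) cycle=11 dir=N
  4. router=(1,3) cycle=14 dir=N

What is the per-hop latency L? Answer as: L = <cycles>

L = 3

Between hops 0 and 1 the cycle counter advances 5 − 2 = 3.
That increment is L by definition: L = 3.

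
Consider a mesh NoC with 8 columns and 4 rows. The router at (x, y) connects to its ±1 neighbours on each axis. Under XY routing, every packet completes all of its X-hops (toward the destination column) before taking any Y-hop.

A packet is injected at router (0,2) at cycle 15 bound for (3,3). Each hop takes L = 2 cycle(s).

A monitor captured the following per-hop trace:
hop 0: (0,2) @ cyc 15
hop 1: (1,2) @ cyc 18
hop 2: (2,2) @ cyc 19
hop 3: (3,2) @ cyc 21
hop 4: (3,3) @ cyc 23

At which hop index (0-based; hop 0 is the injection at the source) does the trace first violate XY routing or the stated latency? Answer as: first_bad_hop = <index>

first_bad_hop = 1

  1: Δx=+1 Δy=+0 Δt=3 [BAD: Δcyc=3≠L]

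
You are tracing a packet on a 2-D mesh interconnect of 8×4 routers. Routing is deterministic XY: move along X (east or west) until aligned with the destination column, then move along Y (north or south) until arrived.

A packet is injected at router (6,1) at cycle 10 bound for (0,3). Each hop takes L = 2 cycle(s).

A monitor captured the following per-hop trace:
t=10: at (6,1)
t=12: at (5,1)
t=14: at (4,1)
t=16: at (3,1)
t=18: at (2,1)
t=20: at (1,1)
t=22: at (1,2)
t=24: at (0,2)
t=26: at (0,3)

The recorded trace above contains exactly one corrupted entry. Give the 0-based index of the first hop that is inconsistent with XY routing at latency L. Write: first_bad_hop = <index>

  1: Δx=-1 Δy=+0 Δt=2 [ok]
  2: Δx=-1 Δy=+0 Δt=2 [ok]
  3: Δx=-1 Δy=+0 Δt=2 [ok]
  4: Δx=-1 Δy=+0 Δt=2 [ok]
  5: Δx=-1 Δy=+0 Δt=2 [ok]
  6: Δx=+0 Δy=+1 Δt=2 [BAD: Y-move but x=1≠0]

first_bad_hop = 6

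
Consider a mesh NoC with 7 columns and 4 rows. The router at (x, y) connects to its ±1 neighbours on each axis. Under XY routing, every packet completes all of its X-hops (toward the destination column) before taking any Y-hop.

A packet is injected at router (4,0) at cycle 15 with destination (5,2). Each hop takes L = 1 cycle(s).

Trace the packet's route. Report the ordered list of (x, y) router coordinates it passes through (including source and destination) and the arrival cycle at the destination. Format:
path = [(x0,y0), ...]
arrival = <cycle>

t=15: at (4,0)
t=16: at (5,0) after E
t=17: at (5,1) after N
t=18: at (5,2) after N

path = [(4,0), (5,0), (5,1), (5,2)]
arrival = 18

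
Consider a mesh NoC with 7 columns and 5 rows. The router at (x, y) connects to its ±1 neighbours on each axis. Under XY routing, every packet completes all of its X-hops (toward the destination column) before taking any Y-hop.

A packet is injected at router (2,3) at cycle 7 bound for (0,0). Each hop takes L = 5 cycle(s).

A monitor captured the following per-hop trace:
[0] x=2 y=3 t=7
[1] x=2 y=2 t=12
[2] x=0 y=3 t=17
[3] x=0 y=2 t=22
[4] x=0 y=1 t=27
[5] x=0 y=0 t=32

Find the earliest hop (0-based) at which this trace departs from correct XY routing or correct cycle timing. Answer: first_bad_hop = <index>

  1: Δx=+0 Δy=-1 Δt=5 [BAD: Y-move but x=2≠0]

first_bad_hop = 1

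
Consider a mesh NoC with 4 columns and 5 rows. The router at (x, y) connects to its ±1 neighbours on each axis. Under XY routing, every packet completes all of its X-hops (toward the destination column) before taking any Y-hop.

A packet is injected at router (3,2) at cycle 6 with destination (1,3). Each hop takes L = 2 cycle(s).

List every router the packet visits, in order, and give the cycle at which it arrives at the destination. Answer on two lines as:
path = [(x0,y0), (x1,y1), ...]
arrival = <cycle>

hop 0: (3,2) @ cyc 6
hop 1: (2,2) @ cyc 8  [W]
hop 2: (1,2) @ cyc 10  [W]
hop 3: (1,3) @ cyc 12  [N]

path = [(3,2), (2,2), (1,2), (1,3)]
arrival = 12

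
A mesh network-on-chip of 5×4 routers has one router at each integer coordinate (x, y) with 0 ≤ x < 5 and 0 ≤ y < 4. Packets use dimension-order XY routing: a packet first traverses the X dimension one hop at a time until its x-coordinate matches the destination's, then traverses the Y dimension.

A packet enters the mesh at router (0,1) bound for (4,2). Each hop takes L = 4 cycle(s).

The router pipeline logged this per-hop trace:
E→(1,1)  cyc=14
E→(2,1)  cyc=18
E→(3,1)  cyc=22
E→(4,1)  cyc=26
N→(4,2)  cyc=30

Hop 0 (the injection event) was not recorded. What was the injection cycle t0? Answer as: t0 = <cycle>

t0 = 10

Hop 1 reached at cycle 14; hop k is at t0 + k·L.
So t0 = 14 − 1·4 = 10.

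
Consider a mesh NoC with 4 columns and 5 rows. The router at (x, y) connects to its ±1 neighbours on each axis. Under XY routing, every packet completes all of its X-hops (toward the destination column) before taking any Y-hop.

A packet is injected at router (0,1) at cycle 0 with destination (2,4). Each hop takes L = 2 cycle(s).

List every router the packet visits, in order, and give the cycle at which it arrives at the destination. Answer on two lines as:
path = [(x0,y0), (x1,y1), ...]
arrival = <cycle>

t=0: at (0,1)
t=2: at (1,1) after E
t=4: at (2,1) after E
t=6: at (2,2) after N
t=8: at (2,3) after N
t=10: at (2,4) after N

path = [(0,1), (1,1), (2,1), (2,2), (2,3), (2,4)]
arrival = 10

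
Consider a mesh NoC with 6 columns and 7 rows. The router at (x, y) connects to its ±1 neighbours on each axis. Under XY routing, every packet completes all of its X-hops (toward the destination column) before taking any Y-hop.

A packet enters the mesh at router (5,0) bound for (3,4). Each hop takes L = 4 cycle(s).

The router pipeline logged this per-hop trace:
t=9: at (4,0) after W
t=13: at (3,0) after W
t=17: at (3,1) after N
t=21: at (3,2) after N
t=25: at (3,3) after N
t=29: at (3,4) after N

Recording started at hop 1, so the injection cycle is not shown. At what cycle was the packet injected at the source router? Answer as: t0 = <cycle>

cyc[1] = 9 and cyc[k] = t0 + k·L for every k.
Therefore t0 = 9 − L = 5.

t0 = 5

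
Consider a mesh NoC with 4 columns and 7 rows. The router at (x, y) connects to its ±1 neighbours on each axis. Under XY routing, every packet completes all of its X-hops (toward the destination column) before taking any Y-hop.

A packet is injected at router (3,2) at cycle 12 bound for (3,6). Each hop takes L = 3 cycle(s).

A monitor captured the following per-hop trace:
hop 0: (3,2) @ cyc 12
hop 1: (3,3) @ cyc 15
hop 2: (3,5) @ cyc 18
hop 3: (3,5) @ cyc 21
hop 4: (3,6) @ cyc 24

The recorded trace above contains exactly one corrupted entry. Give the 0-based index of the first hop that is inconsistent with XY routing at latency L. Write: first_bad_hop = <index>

hop 1: step (+0,+1), +3 cyc — ok
hop 2: step (+0,+2), +3 cyc — BAD: non-unit step

first_bad_hop = 2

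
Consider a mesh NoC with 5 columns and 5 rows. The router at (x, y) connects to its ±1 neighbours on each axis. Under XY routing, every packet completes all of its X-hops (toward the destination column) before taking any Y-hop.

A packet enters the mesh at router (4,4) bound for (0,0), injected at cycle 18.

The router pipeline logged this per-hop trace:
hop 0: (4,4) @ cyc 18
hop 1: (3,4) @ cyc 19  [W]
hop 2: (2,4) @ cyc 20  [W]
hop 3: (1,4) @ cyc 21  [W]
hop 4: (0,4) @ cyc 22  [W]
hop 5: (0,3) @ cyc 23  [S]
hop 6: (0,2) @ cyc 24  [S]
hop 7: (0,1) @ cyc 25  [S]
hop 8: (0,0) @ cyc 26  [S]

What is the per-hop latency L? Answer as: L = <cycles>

From hop 0 (18) to hop 1 (19): +1 cycles.
That increment is L by definition: L = 1.

L = 1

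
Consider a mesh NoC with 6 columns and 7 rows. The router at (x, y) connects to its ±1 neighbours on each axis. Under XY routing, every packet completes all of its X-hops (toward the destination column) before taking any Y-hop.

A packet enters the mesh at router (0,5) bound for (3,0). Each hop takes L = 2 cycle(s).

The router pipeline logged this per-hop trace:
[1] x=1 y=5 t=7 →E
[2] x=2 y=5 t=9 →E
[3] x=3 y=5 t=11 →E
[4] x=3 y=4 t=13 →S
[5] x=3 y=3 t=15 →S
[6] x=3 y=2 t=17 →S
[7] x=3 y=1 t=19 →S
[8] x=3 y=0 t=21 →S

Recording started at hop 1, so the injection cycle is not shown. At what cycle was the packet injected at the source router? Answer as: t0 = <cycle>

t0 = 5

At hop 1 the cycle is 7; in general cyc_k = t0 + kL.
Therefore t0 = 7 − L = 5.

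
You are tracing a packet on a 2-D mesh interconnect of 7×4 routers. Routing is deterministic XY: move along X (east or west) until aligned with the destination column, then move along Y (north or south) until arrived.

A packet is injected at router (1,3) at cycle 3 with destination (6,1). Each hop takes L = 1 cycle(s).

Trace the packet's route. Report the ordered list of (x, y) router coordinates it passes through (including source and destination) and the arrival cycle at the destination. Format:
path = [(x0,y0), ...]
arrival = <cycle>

path = [(1,3), (2,3), (3,3), (4,3), (5,3), (6,3), (6,2), (6,1)]
arrival = 10

  0. router=(1,3) cycle=3 (inject)
  1. router=(2,3) cycle=4 dir=E
  2. router=(3,3) cycle=5 dir=E
  3. router=(4,3) cycle=6 dir=E
  4. router=(5,3) cycle=7 dir=E
  5. router=(6,3) cycle=8 dir=E
  6. router=(6,2) cycle=9 dir=S
  7. router=(6,1) cycle=10 dir=S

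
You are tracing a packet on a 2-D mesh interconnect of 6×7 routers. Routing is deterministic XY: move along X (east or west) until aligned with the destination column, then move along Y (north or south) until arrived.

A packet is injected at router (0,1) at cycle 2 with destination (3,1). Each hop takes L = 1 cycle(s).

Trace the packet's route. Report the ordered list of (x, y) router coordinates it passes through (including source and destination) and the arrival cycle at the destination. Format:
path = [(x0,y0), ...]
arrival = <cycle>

path = [(0,1), (1,1), (2,1), (3,1)]
arrival = 5

#0 — 0,1 | c2
#1 — 1,1 | c3 | E
#2 — 2,1 | c4 | E
#3 — 3,1 | c5 | E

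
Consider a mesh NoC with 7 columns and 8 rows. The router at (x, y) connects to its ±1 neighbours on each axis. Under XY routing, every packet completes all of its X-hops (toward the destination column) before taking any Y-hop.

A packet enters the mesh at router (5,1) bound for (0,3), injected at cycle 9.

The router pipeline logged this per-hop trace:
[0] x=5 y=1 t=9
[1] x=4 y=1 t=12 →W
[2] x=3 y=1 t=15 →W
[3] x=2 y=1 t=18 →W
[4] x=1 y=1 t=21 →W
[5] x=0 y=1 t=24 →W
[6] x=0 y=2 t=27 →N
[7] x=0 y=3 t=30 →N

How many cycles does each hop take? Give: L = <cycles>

Δcyc across hop 0→1: 12 − 9 = 3.
That increment is L by definition: L = 3.

L = 3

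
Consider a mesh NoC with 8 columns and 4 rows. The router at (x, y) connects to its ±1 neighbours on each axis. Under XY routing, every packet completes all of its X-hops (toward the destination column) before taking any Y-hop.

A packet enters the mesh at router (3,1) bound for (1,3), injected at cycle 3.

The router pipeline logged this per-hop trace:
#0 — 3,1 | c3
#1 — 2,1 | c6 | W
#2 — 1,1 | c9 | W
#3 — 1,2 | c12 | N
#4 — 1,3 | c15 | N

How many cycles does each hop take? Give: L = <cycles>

L = 3

Between hops 0 and 1 the cycle counter advances 6 − 3 = 3.
One hop costs L cycles, so L = 3.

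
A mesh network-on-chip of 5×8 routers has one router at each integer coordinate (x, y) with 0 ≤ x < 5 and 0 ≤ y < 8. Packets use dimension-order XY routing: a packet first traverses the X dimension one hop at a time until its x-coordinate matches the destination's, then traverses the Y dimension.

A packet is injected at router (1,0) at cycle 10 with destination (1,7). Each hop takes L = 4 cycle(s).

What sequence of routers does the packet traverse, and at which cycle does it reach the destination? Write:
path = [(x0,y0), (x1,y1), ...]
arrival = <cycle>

  0. router=(1,0) cycle=10 (inject)
  1. router=(1,1) cycle=14 dir=N
  2. router=(1,2) cycle=18 dir=N
  3. router=(1,3) cycle=22 dir=N
  4. router=(1,4) cycle=26 dir=N
  5. router=(1,5) cycle=30 dir=N
  6. router=(1,6) cycle=34 dir=N
  7. router=(1,7) cycle=38 dir=N

path = [(1,0), (1,1), (1,2), (1,3), (1,4), (1,5), (1,6), (1,7)]
arrival = 38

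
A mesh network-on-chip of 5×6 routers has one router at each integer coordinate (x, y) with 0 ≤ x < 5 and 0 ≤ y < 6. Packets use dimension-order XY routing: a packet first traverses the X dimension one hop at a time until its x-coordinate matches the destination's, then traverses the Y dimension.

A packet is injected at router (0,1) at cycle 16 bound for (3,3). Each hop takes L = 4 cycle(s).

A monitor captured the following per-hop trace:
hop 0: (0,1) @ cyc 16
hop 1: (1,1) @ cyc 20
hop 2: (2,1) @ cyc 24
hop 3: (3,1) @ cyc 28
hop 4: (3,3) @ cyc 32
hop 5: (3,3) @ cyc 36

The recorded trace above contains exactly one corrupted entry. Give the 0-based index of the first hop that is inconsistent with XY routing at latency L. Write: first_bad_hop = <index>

hop 1: step (+1,+0), +4 cyc — ok
hop 2: step (+1,+0), +4 cyc — ok
hop 3: step (+1,+0), +4 cyc — ok
hop 4: step (+0,+2), +4 cyc — BAD: non-unit step

first_bad_hop = 4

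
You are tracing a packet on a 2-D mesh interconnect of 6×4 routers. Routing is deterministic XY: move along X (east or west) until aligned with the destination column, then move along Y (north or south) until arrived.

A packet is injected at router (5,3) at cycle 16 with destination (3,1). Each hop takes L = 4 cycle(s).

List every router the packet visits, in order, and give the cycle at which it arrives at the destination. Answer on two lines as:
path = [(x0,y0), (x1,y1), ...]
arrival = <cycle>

path = [(5,3), (4,3), (3,3), (3,2), (3,1)]
arrival = 32

src (5,3)  cyc=16
W→(4,3)  cyc=20
W→(3,3)  cyc=24
S→(3,2)  cyc=28
S→(3,1)  cyc=32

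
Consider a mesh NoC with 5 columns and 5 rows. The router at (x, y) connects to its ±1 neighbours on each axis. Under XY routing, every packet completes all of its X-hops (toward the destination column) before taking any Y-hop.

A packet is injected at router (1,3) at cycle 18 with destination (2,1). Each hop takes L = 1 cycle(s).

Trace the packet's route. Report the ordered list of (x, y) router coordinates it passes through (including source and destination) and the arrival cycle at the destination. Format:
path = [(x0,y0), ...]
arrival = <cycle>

path = [(1,3), (2,3), (2,2), (2,1)]
arrival = 21

t=18: at (1,3)
t=19: at (2,3) after E
t=20: at (2,2) after S
t=21: at (2,1) after S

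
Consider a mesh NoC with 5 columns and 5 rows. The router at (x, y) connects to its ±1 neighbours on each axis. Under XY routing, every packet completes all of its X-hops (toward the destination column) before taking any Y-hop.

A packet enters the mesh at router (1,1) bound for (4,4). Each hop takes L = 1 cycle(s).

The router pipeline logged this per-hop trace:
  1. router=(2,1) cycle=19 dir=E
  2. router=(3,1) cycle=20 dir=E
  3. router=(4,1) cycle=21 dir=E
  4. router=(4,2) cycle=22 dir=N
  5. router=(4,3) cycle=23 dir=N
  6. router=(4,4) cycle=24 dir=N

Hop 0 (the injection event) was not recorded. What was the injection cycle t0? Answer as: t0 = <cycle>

t0 = 18

At hop 1 the cycle is 19; in general cyc_k = t0 + kL.
Subtract one hop: t0 = 19 − 1 = 18.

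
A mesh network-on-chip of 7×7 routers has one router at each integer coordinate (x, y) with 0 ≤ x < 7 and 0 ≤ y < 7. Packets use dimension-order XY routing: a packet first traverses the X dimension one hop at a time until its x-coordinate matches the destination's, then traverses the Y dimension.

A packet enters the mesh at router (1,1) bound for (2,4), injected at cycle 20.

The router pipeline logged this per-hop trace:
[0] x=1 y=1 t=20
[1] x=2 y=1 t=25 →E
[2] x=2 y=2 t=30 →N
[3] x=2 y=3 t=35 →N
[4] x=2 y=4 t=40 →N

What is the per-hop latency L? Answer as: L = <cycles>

From hop 0 (20) to hop 1 (25): +5 cycles.
One hop costs L cycles, so L = 5.

L = 5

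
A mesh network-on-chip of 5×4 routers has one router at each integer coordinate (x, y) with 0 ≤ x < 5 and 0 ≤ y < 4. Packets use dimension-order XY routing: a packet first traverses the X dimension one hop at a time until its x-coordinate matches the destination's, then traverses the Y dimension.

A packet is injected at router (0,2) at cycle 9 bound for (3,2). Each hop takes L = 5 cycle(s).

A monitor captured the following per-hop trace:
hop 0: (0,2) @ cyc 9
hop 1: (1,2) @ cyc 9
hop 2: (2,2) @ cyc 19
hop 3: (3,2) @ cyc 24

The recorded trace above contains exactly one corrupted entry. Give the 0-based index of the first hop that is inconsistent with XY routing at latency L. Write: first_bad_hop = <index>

first_bad_hop = 1

[1] (+1,+0) / 0c ⇒ BAD: Δcyc=0≠L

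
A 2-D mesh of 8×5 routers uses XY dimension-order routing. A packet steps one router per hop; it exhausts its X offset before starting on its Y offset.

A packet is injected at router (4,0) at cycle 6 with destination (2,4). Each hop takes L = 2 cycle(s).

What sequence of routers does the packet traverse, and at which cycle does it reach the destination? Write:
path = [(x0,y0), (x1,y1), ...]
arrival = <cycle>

path = [(4,0), (3,0), (2,0), (2,1), (2,2), (2,3), (2,4)]
arrival = 18

hop 0: (4,0) @ cyc 6
hop 1: (3,0) @ cyc 8  [W]
hop 2: (2,0) @ cyc 10  [W]
hop 3: (2,1) @ cyc 12  [N]
hop 4: (2,2) @ cyc 14  [N]
hop 5: (2,3) @ cyc 16  [N]
hop 6: (2,4) @ cyc 18  [N]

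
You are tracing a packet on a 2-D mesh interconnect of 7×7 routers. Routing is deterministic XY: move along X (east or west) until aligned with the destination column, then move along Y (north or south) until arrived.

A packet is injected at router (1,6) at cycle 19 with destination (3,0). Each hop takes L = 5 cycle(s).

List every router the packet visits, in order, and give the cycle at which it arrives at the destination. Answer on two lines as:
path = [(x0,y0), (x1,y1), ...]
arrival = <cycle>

[0] x=1 y=6 t=19
[1] x=2 y=6 t=24 →E
[2] x=3 y=6 t=29 →E
[3] x=3 y=5 t=34 →S
[4] x=3 y=4 t=39 →S
[5] x=3 y=3 t=44 →S
[6] x=3 y=2 t=49 →S
[7] x=3 y=1 t=54 →S
[8] x=3 y=0 t=59 →S

path = [(1,6), (2,6), (3,6), (3,5), (3,4), (3,3), (3,2), (3,1), (3,0)]
arrival = 59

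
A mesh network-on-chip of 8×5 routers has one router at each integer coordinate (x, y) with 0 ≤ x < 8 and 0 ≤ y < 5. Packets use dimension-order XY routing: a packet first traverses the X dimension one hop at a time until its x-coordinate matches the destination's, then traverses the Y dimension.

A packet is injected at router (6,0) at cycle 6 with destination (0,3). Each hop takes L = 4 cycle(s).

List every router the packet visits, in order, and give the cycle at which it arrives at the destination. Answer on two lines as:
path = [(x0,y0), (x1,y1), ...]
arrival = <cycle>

t=6: at (6,0)
t=10: at (5,0) after W
t=14: at (4,0) after W
t=18: at (3,0) after W
t=22: at (2,0) after W
t=26: at (1,0) after W
t=30: at (0,0) after W
t=34: at (0,1) after N
t=38: at (0,2) after N
t=42: at (0,3) after N

path = [(6,0), (5,0), (4,0), (3,0), (2,0), (1,0), (0,0), (0,1), (0,2), (0,3)]
arrival = 42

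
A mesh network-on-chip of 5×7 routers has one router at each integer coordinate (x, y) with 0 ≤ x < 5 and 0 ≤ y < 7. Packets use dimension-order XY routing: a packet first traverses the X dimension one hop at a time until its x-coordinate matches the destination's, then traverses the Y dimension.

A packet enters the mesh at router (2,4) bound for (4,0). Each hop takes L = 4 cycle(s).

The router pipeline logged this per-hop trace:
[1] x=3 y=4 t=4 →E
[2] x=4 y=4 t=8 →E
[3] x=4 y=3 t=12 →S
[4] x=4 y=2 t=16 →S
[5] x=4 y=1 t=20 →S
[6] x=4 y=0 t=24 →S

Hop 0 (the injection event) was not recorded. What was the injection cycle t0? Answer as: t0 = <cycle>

The first recorded entry is hop 1 at cycle 4.
t0 = cyc[1] − L = 4 − 4 = 0.

t0 = 0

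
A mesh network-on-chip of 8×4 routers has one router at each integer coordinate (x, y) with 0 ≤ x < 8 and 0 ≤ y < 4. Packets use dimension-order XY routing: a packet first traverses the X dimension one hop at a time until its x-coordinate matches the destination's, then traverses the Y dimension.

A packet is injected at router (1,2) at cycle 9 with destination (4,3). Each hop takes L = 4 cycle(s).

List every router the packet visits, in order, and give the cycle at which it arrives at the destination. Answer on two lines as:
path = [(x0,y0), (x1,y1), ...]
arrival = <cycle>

[0] x=1 y=2 t=9
[1] x=2 y=2 t=13 →E
[2] x=3 y=2 t=17 →E
[3] x=4 y=2 t=21 →E
[4] x=4 y=3 t=25 →N

path = [(1,2), (2,2), (3,2), (4,2), (4,3)]
arrival = 25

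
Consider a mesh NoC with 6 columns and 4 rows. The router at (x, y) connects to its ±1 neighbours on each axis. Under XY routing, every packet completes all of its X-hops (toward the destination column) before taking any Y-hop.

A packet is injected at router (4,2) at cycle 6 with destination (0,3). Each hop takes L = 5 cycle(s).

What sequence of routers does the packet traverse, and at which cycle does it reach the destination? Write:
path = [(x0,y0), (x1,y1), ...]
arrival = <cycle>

t=6: at (4,2)
t=11: at (3,2) after W
t=16: at (2,2) after W
t=21: at (1,2) after W
t=26: at (0,2) after W
t=31: at (0,3) after N

path = [(4,2), (3,2), (2,2), (1,2), (0,2), (0,3)]
arrival = 31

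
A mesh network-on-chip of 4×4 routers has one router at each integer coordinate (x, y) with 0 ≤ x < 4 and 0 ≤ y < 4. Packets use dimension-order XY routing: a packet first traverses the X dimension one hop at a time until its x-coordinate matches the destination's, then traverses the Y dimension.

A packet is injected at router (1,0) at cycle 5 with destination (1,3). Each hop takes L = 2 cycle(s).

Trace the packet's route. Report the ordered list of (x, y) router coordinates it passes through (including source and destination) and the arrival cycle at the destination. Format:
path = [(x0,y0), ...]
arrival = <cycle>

path = [(1,0), (1,1), (1,2), (1,3)]
arrival = 11

#0 — 1,0 | c5
#1 — 1,1 | c7 | N
#2 — 1,2 | c9 | N
#3 — 1,3 | c11 | N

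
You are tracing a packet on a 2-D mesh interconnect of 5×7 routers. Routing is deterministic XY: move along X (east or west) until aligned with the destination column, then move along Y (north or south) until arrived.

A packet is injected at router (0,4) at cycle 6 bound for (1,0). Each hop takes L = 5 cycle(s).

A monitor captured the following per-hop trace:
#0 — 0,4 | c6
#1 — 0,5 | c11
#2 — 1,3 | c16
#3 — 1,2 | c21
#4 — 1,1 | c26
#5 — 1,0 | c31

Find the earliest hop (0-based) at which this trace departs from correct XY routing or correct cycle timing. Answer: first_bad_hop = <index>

first_bad_hop = 1

[1] (+0,+1) / 5c ⇒ BAD: Y-move but x=0≠1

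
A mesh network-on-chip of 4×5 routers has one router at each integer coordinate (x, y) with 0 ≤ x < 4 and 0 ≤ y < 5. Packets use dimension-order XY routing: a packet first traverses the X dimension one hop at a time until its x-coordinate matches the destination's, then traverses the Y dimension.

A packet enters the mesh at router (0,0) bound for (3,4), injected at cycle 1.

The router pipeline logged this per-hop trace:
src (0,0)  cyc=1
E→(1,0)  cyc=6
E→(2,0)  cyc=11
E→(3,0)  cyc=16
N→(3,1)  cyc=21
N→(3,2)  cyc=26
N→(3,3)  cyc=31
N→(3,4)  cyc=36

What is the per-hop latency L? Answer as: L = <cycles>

L = 5

Between hops 0 and 1 the cycle counter advances 6 − 1 = 5.
Per-hop latency L = Δcyc = 5.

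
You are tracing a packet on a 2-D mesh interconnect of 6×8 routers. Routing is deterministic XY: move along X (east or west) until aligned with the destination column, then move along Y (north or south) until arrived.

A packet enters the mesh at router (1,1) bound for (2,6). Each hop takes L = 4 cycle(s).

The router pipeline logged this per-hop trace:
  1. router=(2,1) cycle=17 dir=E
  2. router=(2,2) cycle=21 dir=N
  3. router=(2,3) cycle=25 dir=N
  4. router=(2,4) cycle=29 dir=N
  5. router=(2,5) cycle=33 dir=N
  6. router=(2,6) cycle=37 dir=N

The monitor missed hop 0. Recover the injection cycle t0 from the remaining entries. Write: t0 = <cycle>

t0 = 13

Hop 1 reached at cycle 17; hop k is at t0 + k·L.
Therefore t0 = 17 − L = 13.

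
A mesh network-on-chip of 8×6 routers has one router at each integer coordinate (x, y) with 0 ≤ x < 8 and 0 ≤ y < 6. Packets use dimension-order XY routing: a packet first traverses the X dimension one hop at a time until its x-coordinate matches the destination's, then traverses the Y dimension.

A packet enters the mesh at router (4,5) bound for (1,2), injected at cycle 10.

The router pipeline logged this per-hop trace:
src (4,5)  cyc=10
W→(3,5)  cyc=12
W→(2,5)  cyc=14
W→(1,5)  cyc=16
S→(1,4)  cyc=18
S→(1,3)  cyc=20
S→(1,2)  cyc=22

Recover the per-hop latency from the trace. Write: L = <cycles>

Δcyc across hop 0→1: 12 − 10 = 2.
Each hop adds L, hence L = 2.

L = 2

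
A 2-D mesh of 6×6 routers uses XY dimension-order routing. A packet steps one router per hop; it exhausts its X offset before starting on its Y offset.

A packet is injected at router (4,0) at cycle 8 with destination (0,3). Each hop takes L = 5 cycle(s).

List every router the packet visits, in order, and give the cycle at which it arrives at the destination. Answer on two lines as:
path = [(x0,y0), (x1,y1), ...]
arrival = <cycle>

  0. router=(4,0) cycle=8 (inject)
  1. router=(3,0) cycle=13 dir=W
  2. router=(2,0) cycle=18 dir=W
  3. router=(1,0) cycle=23 dir=W
  4. router=(0,0) cycle=28 dir=W
  5. router=(0,1) cycle=33 dir=N
  6. router=(0,2) cycle=38 dir=N
  7. router=(0,3) cycle=43 dir=N

path = [(4,0), (3,0), (2,0), (1,0), (0,0), (0,1), (0,2), (0,3)]
arrival = 43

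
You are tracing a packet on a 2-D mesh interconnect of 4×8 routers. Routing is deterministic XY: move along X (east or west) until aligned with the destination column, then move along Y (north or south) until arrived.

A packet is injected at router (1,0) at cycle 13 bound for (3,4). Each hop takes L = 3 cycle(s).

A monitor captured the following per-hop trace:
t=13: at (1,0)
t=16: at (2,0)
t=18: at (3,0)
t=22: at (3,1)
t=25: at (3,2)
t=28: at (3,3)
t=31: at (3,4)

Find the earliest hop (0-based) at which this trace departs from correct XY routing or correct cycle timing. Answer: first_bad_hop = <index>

[1] (+1,+0) / 3c ⇒ ok
[2] (+1,+0) / 2c ⇒ BAD: Δcyc=2≠L

first_bad_hop = 2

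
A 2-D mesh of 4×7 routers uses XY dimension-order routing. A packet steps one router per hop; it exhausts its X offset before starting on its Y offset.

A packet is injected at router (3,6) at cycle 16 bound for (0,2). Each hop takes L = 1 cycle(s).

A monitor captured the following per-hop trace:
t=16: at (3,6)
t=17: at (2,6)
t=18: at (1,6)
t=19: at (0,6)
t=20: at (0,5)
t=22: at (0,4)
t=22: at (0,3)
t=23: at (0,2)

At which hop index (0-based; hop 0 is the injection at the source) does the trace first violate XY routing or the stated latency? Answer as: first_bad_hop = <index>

first_bad_hop = 5

[1] (-1,+0) / 1c ⇒ ok
[2] (-1,+0) / 1c ⇒ ok
[3] (-1,+0) / 1c ⇒ ok
[4] (+0,-1) / 1c ⇒ ok
[5] (+0,-1) / 2c ⇒ BAD: Δcyc=2≠L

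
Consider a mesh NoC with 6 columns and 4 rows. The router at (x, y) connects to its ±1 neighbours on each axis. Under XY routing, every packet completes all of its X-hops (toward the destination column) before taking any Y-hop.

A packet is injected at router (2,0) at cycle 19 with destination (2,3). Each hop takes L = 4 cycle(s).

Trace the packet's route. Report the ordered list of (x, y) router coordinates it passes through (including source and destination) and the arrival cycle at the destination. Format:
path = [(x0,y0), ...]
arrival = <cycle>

#0 — 2,0 | c19
#1 — 2,1 | c23 | N
#2 — 2,2 | c27 | N
#3 — 2,3 | c31 | N

path = [(2,0), (2,1), (2,2), (2,3)]
arrival = 31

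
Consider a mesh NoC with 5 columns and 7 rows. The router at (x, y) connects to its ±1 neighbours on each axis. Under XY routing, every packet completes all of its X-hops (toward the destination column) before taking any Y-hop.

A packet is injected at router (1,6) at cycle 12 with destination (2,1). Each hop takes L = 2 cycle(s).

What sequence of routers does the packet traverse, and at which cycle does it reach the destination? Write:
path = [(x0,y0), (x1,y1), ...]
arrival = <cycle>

path = [(1,6), (2,6), (2,5), (2,4), (2,3), (2,2), (2,1)]
arrival = 24

hop 0: (1,6) @ cyc 12
hop 1: (2,6) @ cyc 14  [E]
hop 2: (2,5) @ cyc 16  [S]
hop 3: (2,4) @ cyc 18  [S]
hop 4: (2,3) @ cyc 20  [S]
hop 5: (2,2) @ cyc 22  [S]
hop 6: (2,1) @ cyc 24  [S]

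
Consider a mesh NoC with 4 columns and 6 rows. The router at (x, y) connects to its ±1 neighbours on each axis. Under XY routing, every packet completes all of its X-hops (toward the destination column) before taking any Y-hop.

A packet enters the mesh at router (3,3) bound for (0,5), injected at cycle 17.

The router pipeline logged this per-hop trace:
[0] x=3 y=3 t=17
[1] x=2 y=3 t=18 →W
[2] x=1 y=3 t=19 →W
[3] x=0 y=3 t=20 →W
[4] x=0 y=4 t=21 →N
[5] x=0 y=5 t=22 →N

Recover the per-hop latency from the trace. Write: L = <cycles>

L = 1

From hop 0 (17) to hop 1 (18): +1 cycles.
Per-hop latency L = Δcyc = 1.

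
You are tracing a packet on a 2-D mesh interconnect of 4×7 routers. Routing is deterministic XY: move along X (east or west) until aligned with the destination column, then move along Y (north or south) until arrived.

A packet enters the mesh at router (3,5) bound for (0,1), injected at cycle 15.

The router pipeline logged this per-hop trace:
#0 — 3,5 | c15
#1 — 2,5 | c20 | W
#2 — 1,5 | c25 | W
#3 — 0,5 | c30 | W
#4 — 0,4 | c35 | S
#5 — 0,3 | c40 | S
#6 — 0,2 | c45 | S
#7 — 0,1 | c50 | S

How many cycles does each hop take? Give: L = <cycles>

L = 5

Δcyc across hop 0→1: 20 − 15 = 5.
Each hop adds L, hence L = 5.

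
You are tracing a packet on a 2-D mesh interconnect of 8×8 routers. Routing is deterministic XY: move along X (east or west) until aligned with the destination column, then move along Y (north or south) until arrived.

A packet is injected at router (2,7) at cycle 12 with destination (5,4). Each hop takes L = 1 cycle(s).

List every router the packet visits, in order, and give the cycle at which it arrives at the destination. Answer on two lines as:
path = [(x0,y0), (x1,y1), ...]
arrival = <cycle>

src (2,7)  cyc=12
E→(3,7)  cyc=13
E→(4,7)  cyc=14
E→(5,7)  cyc=15
S→(5,6)  cyc=16
S→(5,5)  cyc=17
S→(5,4)  cyc=18

path = [(2,7), (3,7), (4,7), (5,7), (5,6), (5,5), (5,4)]
arrival = 18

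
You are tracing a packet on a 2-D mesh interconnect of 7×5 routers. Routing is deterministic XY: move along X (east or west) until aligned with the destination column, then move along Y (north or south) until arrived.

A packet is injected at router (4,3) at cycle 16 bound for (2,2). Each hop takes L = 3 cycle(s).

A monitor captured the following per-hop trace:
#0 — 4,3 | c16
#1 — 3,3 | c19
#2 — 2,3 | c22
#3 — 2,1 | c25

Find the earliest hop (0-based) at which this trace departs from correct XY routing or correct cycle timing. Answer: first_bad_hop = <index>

first_bad_hop = 3

[1] (-1,+0) / 3c ⇒ ok
[2] (-1,+0) / 3c ⇒ ok
[3] (+0,-2) / 3c ⇒ BAD: non-unit step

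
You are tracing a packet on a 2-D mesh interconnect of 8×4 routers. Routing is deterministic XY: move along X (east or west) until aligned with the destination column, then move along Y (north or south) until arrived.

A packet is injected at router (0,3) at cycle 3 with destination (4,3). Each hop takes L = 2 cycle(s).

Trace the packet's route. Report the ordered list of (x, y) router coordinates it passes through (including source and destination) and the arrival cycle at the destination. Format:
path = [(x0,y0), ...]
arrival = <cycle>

#0 — 0,3 | c3
#1 — 1,3 | c5 | E
#2 — 2,3 | c7 | E
#3 — 3,3 | c9 | E
#4 — 4,3 | c11 | E

path = [(0,3), (1,3), (2,3), (3,3), (4,3)]
arrival = 11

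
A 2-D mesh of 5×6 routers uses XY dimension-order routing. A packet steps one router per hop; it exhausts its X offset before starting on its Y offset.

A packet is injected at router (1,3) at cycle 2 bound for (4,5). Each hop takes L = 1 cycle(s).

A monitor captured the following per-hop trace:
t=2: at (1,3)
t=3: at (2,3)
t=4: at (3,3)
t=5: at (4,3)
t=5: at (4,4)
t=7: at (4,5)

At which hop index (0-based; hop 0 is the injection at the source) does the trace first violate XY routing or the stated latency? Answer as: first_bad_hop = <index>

check 1→ d=(1,0) cyc+1: ok
check 2→ d=(1,0) cyc+1: ok
check 3→ d=(1,0) cyc+1: ok
check 4→ d=(0,1) cyc+0: BAD: Δcyc=0≠L

first_bad_hop = 4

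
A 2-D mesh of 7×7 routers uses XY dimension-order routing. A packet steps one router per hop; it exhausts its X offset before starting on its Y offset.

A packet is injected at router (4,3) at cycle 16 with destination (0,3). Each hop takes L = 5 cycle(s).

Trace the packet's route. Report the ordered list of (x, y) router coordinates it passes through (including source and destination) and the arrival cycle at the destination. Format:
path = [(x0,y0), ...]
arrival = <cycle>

src (4,3)  cyc=16
W→(3,3)  cyc=21
W→(2,3)  cyc=26
W→(1,3)  cyc=31
W→(0,3)  cyc=36

path = [(4,3), (3,3), (2,3), (1,3), (0,3)]
arrival = 36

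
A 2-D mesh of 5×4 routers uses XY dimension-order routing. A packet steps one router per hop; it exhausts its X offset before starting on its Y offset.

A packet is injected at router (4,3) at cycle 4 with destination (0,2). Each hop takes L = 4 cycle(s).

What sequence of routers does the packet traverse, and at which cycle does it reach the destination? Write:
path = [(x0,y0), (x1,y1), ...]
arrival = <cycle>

hop 0: (4,3) @ cyc 4
hop 1: (3,3) @ cyc 8  [W]
hop 2: (2,3) @ cyc 12  [W]
hop 3: (1,3) @ cyc 16  [W]
hop 4: (0,3) @ cyc 20  [W]
hop 5: (0,2) @ cyc 24  [S]

path = [(4,3), (3,3), (2,3), (1,3), (0,3), (0,2)]
arrival = 24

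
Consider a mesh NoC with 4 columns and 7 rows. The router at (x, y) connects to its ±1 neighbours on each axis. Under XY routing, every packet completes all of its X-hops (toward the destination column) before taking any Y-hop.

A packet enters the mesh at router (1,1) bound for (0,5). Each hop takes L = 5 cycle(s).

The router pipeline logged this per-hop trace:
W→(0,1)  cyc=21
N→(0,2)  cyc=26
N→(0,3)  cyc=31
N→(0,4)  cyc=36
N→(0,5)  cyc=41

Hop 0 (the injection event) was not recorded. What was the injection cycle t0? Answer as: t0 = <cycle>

t0 = 16

At hop 1 the cycle is 21; in general cyc_k = t0 + kL.
t0 = cyc[1] − L = 21 − 5 = 16.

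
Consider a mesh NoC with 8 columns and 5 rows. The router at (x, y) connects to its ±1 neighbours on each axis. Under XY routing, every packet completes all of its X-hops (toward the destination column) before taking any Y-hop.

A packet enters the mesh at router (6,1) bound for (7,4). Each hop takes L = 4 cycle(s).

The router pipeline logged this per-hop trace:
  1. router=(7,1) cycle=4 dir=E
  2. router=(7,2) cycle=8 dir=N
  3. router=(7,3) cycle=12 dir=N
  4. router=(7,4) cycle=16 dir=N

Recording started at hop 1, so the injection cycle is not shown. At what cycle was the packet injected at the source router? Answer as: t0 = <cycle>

t0 = 0

Hop 1 reached at cycle 4; hop k is at t0 + k·L.
t0 = cyc[1] − L = 4 − 4 = 0.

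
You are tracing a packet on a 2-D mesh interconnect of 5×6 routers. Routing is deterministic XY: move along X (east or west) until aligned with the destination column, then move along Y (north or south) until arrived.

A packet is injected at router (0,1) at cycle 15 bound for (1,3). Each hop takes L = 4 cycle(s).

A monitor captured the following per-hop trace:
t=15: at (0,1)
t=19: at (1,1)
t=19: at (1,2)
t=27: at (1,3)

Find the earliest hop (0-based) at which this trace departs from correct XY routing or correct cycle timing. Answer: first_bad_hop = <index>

first_bad_hop = 2

  1: Δx=+1 Δy=+0 Δt=4 [ok]
  2: Δx=+0 Δy=+1 Δt=0 [BAD: Δcyc=0≠L]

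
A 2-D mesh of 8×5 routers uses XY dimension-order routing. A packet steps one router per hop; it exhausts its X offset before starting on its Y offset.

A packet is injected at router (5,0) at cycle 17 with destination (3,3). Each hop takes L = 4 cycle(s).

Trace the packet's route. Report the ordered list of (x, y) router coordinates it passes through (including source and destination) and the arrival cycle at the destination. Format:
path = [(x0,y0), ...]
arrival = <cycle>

#0 — 5,0 | c17
#1 — 4,0 | c21 | W
#2 — 3,0 | c25 | W
#3 — 3,1 | c29 | N
#4 — 3,2 | c33 | N
#5 — 3,3 | c37 | N

path = [(5,0), (4,0), (3,0), (3,1), (3,2), (3,3)]
arrival = 37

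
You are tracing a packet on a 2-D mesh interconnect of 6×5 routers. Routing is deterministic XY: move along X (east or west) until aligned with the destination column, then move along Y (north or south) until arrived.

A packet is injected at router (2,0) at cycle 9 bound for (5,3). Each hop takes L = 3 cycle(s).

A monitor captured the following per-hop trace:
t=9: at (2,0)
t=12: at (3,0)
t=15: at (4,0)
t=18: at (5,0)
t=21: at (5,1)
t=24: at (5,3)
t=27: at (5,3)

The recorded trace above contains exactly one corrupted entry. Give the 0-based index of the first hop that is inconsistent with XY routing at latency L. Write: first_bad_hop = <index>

[1] (+1,+0) / 3c ⇒ ok
[2] (+1,+0) / 3c ⇒ ok
[3] (+1,+0) / 3c ⇒ ok
[4] (+0,+1) / 3c ⇒ ok
[5] (+0,+2) / 3c ⇒ BAD: non-unit step

first_bad_hop = 5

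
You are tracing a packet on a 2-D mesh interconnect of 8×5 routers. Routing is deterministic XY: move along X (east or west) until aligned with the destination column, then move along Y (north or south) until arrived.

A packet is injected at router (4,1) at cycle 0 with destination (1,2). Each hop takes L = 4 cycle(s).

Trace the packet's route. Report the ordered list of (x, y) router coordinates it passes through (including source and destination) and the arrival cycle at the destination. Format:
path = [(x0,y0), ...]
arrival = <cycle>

path = [(4,1), (3,1), (2,1), (1,1), (1,2)]
arrival = 16

hop 0: (4,1) @ cyc 0
hop 1: (3,1) @ cyc 4  [W]
hop 2: (2,1) @ cyc 8  [W]
hop 3: (1,1) @ cyc 12  [W]
hop 4: (1,2) @ cyc 16  [N]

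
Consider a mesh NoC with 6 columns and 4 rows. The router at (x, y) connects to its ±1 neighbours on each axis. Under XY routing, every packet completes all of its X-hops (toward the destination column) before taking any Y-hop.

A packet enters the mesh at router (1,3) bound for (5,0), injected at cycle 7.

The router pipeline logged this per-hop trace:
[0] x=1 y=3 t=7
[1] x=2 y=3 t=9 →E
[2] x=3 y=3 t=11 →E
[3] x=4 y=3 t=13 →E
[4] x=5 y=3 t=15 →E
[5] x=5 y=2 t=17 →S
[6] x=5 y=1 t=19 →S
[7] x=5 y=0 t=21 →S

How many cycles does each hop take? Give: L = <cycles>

cyc[1] − cyc[0] = 9 − 7 = 2.
Per-hop latency L = Δcyc = 2.

L = 2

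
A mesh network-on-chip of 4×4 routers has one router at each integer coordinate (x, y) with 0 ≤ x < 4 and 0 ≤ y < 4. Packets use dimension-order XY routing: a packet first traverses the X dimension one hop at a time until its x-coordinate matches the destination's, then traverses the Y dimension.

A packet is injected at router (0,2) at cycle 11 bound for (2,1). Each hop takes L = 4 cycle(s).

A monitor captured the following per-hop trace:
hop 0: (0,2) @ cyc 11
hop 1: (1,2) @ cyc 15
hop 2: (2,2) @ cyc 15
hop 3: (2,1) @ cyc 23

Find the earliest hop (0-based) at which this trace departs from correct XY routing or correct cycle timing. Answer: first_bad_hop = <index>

first_bad_hop = 2

[1] (+1,+0) / 4c ⇒ ok
[2] (+1,+0) / 0c ⇒ BAD: Δcyc=0≠L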